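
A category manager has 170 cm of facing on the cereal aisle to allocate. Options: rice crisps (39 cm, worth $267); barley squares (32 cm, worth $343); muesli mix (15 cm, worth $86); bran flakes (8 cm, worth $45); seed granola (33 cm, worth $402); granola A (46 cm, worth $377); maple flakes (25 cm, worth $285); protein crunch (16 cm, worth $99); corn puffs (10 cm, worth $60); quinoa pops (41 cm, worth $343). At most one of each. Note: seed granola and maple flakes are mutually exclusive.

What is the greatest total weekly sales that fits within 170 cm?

1570

Barley squares + bran flakes + seed granola + granola A + corn puffs + quinoa pops uses 170 of the 170 cm and totals 1570.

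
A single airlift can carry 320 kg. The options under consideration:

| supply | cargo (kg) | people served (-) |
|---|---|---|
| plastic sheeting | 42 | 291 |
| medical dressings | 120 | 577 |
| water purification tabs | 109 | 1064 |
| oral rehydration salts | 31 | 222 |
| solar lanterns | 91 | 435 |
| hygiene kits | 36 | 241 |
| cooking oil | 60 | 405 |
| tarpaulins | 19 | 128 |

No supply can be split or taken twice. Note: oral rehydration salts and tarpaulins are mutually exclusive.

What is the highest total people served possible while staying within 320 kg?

Best packing: water purification tabs + solar lanterns + hygiene kits + cooking oil + tarpaulins — 315 kg, 2273 total.
Nothing else feasible within 320 kg beats 2273.

2273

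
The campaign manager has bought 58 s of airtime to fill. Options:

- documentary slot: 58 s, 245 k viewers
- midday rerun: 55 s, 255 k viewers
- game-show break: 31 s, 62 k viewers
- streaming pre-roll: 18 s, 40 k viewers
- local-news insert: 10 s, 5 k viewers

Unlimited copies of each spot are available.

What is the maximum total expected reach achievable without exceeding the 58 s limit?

255

By expected reach per s: midday rerun 4.64, documentary slot 4.22, streaming pre-roll 2.22, game-show break 2.00 lead.
Midday rerun uses 55 of the 58 s and totals 255.
The spare 3 s is too small for any remaining spot, and no exchange beats 255.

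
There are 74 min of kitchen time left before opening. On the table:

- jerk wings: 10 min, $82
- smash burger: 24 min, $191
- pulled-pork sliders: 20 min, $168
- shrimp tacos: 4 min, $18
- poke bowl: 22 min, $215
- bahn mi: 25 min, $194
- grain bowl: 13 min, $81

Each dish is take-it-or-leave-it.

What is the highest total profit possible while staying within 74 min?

The ratio heuristic lands on jerk wings + pulled-pork sliders + shrimp tacos + poke bowl + grain bowl (564) but leaves 5 min idle.
Using the slack differently, smash burger + poke bowl + bahn mi comes to 600 at 71 min.
Next best is pulled-pork sliders + shrimp tacos + poke bowl + bahn mi at 595 (71 min) — short by 5.

600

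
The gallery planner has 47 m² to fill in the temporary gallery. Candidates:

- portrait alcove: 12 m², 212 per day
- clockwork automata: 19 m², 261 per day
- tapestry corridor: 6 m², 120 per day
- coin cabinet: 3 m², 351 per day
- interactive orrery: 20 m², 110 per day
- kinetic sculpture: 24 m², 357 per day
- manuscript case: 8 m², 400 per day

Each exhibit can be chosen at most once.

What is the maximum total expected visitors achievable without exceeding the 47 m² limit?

1320

Density check — coin cabinet 117.00, manuscript case 50.00, tapestry corridor 20.00, portrait alcove 17.67 are the best per m².
Filling by ratio: portrait alcove + tapestry corridor + coin cabinet + manuscript case for 1083, with 18 m² left unused.
Replace tapestry corridor with kinetic sculpture: the trade gains 237 net, giving 1320 at 47 m².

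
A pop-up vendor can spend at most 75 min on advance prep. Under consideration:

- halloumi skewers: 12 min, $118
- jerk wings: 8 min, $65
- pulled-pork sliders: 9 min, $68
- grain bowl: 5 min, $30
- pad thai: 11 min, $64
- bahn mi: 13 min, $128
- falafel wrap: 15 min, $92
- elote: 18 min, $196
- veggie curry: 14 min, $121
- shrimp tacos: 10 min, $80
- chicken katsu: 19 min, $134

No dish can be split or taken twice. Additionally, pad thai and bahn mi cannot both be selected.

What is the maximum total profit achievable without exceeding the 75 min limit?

Density check — elote 10.89, bahn mi 9.85, halloumi skewers 9.83 are the best per min.
Best packing: halloumi skewers + jerk wings + bahn mi + elote + veggie curry + shrimp tacos — 75 min, 708 total.
Next best is halloumi skewers + jerk wings + pulled-pork sliders + bahn mi + elote + veggie curry at 696 (74 min) — short by 12.

708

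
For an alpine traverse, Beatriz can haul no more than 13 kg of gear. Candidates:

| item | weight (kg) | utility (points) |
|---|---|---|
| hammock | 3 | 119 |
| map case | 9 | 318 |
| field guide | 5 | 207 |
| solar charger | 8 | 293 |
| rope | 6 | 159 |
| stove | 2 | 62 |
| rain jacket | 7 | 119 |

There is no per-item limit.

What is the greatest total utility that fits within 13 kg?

533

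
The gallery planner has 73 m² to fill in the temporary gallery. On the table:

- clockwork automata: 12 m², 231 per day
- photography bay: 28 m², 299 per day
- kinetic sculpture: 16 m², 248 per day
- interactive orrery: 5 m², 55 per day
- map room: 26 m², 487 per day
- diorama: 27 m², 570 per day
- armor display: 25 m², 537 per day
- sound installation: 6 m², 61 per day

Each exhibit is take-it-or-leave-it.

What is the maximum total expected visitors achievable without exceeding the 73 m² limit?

Filling by ratio: clockwork automata + interactive orrery + diorama + armor display for 1393, with 4 m² left unused.
Dropping clockwork automata frees 12 m²; slotting in kinetic sculpture (16 m²) lifts the total to 1410 at 73 m².
Runner-up clockwork automata + diorama + armor display + sound installation tops out at 1399.

1410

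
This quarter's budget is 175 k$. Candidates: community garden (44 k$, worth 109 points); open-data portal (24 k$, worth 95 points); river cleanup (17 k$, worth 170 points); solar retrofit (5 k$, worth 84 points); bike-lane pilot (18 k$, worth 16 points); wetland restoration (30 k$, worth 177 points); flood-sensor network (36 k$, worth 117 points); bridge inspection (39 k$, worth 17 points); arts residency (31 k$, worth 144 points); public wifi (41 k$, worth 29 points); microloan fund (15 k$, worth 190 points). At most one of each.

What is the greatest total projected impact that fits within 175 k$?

Density check — solar retrofit 16.80, microloan fund 12.67, river cleanup 10.00, wetland restoration 5.90 are the best per k$.
Open-data portal + river cleanup + solar retrofit + wetland restoration + flood-sensor network + arts residency + microloan fund uses 158 of the 175 k$ and totals 977.
That's the maximum — no swap from here does better than 977.

977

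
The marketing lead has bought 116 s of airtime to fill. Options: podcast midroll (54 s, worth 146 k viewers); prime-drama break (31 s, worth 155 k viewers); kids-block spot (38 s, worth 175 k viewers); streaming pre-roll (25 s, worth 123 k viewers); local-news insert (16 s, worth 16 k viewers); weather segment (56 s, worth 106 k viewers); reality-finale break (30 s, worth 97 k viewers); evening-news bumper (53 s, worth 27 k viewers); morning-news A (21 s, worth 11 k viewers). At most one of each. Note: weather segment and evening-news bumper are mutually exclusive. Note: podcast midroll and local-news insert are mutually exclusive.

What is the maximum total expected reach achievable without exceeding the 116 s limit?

469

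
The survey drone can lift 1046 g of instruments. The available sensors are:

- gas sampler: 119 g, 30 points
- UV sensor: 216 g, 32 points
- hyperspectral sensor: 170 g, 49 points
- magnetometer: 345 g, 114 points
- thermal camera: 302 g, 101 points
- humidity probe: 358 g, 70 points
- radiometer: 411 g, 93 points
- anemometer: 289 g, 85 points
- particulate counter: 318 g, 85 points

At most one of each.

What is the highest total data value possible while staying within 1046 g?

A density-first pass picks magnetometer + thermal camera + anemometer — 300 at 936 g.
The 345 g tied up in magnetometer is better spent on gas sampler + particulate counter — total rises to 301 (1028 g).
Nothing else within 1046 g beats 301.

301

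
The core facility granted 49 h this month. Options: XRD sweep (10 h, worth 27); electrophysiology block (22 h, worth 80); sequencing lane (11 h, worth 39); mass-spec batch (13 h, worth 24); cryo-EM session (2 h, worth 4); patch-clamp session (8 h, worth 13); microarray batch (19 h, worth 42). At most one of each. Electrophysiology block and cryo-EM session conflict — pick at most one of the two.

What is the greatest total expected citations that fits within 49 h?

Best packing: XRD sweep + electrophysiology block + sequencing lane — 43 h, 146 total.
The closest alternative, electrophysiology block + sequencing lane + mass-spec batch, reaches only 143.

146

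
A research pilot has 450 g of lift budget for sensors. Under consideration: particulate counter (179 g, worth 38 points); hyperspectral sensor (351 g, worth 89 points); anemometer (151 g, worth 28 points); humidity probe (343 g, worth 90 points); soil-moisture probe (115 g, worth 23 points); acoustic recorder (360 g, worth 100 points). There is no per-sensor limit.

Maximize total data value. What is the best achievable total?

Taking acoustic recorder: 360 g used, 100 in data value.
No other feasible combination exceeds 100.

100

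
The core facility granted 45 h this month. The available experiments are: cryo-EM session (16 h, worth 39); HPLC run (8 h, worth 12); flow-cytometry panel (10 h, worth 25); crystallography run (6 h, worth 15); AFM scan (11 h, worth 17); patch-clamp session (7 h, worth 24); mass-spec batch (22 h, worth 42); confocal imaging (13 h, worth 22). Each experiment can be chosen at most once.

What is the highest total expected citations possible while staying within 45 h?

The ratio heuristic lands on cryo-EM session + flow-cytometry panel + crystallography run + patch-clamp session (103) but leaves 6 h idle.
Replace cryo-EM session with mass-spec batch: the trade gains 3 net, giving 106 at 45 h.
The closest alternative, cryo-EM session + flow-cytometry panel + AFM scan + patch-clamp session, reaches only 105.

106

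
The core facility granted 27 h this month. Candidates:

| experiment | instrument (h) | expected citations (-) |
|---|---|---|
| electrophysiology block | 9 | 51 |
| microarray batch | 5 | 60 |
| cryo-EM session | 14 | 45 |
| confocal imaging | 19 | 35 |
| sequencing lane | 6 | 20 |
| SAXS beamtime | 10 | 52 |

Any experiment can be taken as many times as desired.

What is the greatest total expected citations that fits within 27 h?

Best packing: 5×microarray batch — 25 h, 300 total.
The spare 2 h is too small for any remaining experiment, and no exchange beats 300.

300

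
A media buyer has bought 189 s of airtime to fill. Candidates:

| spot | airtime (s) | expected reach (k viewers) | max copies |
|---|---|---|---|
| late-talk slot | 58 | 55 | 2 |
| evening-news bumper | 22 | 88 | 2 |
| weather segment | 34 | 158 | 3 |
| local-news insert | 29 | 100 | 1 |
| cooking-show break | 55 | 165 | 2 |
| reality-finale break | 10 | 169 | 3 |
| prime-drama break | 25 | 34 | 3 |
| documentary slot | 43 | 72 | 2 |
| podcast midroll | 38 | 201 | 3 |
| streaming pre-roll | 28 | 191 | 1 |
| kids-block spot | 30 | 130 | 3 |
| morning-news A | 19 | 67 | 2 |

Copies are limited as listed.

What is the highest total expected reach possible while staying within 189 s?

The ratio heuristic lands on 3×reality-finale break + 3×podcast midroll + streaming pre-roll (1301) but leaves 17 s idle.
Dropping podcast midroll frees 38 s; slotting in weather segment + morning-news A (53 s) lifts the total to 1325 at 187 s.
No other feasible combination exceeds 1325.

1325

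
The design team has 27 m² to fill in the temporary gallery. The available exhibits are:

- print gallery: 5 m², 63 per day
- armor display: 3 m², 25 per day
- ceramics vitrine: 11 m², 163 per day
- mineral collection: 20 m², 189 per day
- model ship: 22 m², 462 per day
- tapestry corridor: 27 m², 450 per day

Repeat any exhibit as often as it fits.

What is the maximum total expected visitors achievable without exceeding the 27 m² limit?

525

Print gallery + model ship uses 27 of the 27 m² and totals 525.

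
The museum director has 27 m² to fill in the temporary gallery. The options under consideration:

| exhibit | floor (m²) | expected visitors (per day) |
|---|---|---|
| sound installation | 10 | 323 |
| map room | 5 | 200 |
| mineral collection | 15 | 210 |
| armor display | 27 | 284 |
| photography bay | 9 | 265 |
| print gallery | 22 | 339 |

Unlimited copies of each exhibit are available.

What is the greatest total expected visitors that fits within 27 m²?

5×map room uses 25 of the 27 m² and totals 1000.
Every other selection either busts 27 m² or fails to beat 1000.

1000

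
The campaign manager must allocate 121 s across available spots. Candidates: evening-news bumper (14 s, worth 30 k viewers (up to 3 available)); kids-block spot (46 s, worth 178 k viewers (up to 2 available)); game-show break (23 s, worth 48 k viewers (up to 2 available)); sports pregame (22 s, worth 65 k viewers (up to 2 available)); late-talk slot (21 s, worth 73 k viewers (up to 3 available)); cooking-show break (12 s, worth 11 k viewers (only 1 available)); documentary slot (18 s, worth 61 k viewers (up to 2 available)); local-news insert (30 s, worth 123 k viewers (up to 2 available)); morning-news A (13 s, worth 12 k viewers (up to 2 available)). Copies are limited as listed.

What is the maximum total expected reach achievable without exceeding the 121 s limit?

Taking evening-news bumper + kids-block spot + 2×local-news insert: 120 s used, 454 in expected reach.
That's the maximum — no swap from here does better than 454.

454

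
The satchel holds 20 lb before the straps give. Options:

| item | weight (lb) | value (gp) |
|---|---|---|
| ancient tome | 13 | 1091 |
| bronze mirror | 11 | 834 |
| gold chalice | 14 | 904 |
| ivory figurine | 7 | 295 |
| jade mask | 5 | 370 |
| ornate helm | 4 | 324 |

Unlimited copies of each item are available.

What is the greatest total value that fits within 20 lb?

1620

By value per lb: ancient tome 83.92, ornate helm 81.00, bronze mirror 75.82 lead.
A density-first pass picks ancient tome + ornate helm — 1415 at 17 lb.
Replace ancient tome with 4×ornate helm: the trade gains 205 net, giving 1620 at 20 lb.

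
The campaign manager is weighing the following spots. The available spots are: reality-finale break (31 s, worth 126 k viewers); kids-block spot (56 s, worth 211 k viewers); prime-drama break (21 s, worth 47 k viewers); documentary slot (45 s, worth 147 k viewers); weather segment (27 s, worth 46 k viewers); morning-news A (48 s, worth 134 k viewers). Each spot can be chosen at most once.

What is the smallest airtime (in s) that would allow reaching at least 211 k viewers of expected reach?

56

Need the lightest bundle worth ≥ 211.
Taking kids-block spot gives 211 (≥ 211) for 56 s.
No combination under 56 s hits 211.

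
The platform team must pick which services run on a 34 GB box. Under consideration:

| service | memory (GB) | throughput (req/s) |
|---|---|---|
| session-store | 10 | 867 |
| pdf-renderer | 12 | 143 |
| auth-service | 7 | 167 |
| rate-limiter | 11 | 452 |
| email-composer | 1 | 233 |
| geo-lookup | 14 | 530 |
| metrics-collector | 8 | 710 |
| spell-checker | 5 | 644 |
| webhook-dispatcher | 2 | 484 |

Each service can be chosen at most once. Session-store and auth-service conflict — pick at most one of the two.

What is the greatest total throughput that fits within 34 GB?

Best packing: session-store + email-composer + metrics-collector + spell-checker + webhook-dispatcher — 26 GB, 2938 total.
No other feasible combination exceeds 2938.

2938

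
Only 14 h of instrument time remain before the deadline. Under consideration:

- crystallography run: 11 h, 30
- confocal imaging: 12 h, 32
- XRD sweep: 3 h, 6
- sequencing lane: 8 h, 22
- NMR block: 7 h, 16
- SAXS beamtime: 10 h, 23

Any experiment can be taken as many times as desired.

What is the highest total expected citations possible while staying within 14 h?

Ranking by ratio (expected citations/h): sequencing lane 2.75, crystallography run 2.73, confocal imaging 2.67.
Greedy by ratio would take 2×XRD sweep + sequencing lane: 14 h used, total 34.
Dropping XRD sweep and sequencing lane frees 11 h; slotting in crystallography run (11 h) lifts the total to 36 at 14 h.
No other feasible combination exceeds 36.

36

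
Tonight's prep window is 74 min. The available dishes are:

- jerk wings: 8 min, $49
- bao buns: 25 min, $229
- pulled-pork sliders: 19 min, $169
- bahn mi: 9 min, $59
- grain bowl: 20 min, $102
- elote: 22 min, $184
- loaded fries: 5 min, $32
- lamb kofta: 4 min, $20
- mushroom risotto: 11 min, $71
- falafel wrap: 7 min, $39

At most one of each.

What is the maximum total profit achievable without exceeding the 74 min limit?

631

Taking the top-ratio dishes first gives bao buns + pulled-pork sliders + elote + loaded fries for 614 (71 min).
Dropping loaded fries frees 5 min; slotting in jerk wings (8 min) lifts the total to 631 at 74 min.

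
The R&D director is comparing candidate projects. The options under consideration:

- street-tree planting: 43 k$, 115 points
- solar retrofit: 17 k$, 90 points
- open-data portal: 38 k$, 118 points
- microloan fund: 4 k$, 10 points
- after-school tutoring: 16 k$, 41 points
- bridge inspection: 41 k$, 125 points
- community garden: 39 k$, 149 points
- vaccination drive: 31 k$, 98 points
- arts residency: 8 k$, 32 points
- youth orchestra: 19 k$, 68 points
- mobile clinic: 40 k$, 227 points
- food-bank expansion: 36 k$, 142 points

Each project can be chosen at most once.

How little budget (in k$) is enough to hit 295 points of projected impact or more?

57

Need the lightest bundle worth ≥ 295.
Taking solar retrofit + mobile clinic gives 317 (≥ 295) for 57 k$.
Any bundle with less than 57 k$ falls short of 295.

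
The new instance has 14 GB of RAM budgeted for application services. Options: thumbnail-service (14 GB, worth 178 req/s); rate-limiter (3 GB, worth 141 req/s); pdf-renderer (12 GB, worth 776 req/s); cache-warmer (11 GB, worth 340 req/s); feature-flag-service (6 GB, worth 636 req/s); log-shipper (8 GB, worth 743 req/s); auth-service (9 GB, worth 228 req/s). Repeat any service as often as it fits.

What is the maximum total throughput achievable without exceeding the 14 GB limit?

1379

Ranking by ratio (throughput/GB): feature-flag-service 106.00, log-shipper 92.88, pdf-renderer 64.67, rate-limiter 47.00.
The ratio heuristic lands on 2×feature-flag-service (1272) but leaves 2 GB idle.
The 6 GB tied up in feature-flag-service is better spent on log-shipper — total rises to 1379 (14 GB).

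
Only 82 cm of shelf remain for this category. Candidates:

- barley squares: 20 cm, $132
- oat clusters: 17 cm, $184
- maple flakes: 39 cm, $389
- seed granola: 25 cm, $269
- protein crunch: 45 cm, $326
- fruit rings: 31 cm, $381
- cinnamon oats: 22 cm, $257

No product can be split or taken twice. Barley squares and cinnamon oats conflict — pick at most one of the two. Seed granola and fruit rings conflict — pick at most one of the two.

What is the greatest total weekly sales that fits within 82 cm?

842

Density check — fruit rings 12.29, cinnamon oats 11.68, oat clusters 10.82 are the best per cm.
Taking the top-ratio products first gives oat clusters + fruit rings + cinnamon oats for 822 (70 cm).
Replace fruit rings and cinnamon oats with maple flakes + seed granola: the trade gains 20 net, giving 842 at 81 cm.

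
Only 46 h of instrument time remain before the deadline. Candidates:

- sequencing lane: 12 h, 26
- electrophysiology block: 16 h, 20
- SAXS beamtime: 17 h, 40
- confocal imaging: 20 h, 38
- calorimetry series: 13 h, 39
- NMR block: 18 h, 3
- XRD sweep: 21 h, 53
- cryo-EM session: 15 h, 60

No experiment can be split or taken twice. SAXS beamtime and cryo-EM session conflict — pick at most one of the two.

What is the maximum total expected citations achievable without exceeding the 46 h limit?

Sequencing lane + calorimetry series + cryo-EM session uses 40 of the 46 h and totals 125.
The closest alternative, electrophysiology block + calorimetry series + cryo-EM session, reaches only 119.

125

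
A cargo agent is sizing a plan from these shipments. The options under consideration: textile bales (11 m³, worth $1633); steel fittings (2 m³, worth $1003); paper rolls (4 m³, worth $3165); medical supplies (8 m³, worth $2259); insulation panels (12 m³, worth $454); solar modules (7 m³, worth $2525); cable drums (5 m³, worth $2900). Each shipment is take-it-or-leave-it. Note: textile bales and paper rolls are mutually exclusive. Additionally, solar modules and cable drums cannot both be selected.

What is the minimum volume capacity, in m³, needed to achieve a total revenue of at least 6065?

Minimise m³ subject to total revenue ≥ 6065.
Taking paper rolls + cable drums gives 6065 (≥ 6065) for 9 m³.
No combination under 9 m³ hits 6065.

9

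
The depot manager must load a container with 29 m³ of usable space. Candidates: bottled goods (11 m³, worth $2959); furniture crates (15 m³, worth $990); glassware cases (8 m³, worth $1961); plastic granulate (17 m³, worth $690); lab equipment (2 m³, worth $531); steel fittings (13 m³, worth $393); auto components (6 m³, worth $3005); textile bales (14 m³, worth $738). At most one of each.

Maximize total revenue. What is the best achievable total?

8456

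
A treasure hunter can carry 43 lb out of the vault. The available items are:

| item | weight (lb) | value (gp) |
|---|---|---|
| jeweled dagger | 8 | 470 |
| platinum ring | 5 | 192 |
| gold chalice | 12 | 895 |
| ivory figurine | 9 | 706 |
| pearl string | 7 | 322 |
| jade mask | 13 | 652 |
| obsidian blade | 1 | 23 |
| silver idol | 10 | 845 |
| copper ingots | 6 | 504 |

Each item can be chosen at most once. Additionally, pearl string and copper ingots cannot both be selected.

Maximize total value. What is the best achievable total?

3165

By value per lb: silver idol 84.50, copper ingots 84.00, ivory figurine 78.44, gold chalice 74.58 lead.
Taking platinum ring + gold chalice + ivory figurine + obsidian blade + silver idol + copper ingots: 43 lb used, 3165 in value.
That's the maximum — no feasible swap from here does better than 3165.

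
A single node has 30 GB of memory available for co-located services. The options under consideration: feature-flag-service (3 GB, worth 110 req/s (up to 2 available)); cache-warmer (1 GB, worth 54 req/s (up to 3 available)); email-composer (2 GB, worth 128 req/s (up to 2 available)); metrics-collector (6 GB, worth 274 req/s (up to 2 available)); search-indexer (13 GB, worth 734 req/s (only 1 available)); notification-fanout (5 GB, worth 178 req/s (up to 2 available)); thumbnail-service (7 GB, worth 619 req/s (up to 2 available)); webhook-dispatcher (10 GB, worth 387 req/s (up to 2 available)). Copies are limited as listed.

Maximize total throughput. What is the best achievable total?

A density-first pass picks feature-flag-service + 3×cache-warmer + 2×email-composer + metrics-collector + 2×thumbnail-service — 2040 at 30 GB.
But cache-warmer + email-composer + search-indexer + 2×thumbnail-service fits in 30 GB and reaches 2154.
Nothing else within 30 GB beats 2154.

2154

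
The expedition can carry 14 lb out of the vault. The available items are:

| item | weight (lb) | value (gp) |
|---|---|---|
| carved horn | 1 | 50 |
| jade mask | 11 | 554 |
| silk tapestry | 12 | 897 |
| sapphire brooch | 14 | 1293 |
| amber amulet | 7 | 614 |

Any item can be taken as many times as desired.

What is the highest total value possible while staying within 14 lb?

1293

Best packing: sapphire brooch — 14 lb, 1293 total.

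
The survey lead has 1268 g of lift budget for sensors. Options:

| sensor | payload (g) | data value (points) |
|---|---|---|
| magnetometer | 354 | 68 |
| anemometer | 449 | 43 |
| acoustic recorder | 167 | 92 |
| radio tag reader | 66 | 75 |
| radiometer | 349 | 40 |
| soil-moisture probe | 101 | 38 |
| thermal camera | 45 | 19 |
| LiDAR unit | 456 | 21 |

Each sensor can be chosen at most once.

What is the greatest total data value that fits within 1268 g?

335

The ratio heuristic lands on magnetometer + acoustic recorder + radio tag reader + radiometer + soil-moisture probe + thermal camera (332) but leaves 186 g idle.
The 349 g tied up in radiometer is better spent on anemometer — total rises to 335 (1182 g).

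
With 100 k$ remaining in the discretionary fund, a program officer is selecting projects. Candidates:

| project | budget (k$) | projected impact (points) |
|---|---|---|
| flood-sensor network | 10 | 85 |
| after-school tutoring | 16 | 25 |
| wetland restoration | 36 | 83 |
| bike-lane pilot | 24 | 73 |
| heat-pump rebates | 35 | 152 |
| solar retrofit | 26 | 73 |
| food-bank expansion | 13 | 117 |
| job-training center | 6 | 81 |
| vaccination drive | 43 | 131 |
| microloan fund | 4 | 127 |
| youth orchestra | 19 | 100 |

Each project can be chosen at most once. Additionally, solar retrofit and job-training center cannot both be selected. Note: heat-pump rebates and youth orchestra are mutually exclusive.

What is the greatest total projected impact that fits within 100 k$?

641

Flood-sensor network + food-bank expansion + job-training center + vaccination drive + microloan fund + youth orchestra uses 95 of the 100 k$ and totals 641.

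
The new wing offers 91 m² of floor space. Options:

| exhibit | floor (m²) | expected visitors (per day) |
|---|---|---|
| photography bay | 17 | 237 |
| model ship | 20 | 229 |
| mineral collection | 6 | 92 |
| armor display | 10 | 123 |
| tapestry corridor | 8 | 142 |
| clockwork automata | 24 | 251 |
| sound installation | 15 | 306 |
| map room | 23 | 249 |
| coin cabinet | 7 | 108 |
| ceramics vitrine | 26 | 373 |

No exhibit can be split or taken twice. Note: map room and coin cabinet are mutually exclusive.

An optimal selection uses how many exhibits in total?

7

Optimal total is 1381.
For example photography bay + mineral collection + armor display + tapestry corridor + sound installation + coin cabinet + ceramics vitrine achieves it, using 89 m².
Every optimal selection uses 7 exhibits.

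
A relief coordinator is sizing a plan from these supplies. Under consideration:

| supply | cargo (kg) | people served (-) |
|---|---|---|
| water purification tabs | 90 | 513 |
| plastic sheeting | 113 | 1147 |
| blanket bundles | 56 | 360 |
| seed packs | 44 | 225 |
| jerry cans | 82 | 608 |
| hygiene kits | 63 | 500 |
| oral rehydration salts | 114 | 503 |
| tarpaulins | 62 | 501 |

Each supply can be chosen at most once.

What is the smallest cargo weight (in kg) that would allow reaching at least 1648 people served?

175

Minimise kg subject to total people served ≥ 1648.
plastic sheeting + tarpaulins reaches 1648 using 175 kg.
Any bundle with less than 175 kg falls short of 1648.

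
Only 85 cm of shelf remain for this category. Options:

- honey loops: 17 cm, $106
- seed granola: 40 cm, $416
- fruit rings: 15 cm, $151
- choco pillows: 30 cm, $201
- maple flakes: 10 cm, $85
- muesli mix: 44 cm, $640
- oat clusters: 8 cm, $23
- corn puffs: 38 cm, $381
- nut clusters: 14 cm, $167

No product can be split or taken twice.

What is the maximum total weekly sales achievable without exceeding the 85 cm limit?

1056

Taking the top-ratio products first gives fruit rings + maple flakes + muesli mix + nut clusters for 1043 (83 cm).
The 39 cm tied up in fruit rings and maple flakes and nut clusters is better spent on seed granola — total rises to 1056 (84 cm).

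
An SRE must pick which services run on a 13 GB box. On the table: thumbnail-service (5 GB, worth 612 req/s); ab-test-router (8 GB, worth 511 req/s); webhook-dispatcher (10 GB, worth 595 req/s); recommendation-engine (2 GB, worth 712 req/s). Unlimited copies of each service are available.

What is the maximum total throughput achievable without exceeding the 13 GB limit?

4272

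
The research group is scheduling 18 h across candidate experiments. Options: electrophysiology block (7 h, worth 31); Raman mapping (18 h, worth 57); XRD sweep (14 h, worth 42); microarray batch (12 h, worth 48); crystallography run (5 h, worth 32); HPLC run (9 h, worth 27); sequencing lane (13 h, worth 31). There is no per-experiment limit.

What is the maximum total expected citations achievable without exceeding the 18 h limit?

Ranking by ratio (expected citations/h): crystallography run 6.40, electrophysiology block 4.43, microarray batch 4.00, Raman mapping 3.17.
Taking 3×crystallography run: 15 h used, 96 in expected citations.

96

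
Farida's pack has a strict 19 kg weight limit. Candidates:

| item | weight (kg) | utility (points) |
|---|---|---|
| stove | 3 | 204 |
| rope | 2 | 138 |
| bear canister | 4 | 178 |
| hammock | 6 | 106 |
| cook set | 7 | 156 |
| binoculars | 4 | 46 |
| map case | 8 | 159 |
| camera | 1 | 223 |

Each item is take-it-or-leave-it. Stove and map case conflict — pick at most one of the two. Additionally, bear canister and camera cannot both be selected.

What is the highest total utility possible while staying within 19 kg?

827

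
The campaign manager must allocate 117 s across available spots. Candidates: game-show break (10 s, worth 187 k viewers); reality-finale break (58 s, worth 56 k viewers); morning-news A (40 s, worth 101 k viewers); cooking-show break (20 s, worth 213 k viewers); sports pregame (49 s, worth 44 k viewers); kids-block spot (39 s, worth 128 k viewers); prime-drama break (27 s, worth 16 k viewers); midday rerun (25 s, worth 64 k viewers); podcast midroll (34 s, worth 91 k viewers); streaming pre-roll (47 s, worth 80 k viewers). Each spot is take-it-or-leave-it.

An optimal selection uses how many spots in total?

The maximum expected reach within 117 s is 629.
One optimal bundle: game-show break + morning-news A + cooking-show break + kids-block spot (109 s).
Any selection reaching 629 contains exactly 4 spots.

4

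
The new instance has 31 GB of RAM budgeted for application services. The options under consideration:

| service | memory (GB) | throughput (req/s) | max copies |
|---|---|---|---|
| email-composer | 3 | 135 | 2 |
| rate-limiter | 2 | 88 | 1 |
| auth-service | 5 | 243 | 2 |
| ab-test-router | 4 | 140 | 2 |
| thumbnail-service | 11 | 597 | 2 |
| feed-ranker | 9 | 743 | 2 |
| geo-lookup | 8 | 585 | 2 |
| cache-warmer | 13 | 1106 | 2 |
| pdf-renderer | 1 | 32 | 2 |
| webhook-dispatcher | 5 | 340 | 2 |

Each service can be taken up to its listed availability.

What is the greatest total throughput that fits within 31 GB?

2592

Ranking by ratio (throughput/GB): cache-warmer 85.08, feed-ranker 82.56, geo-lookup 73.12.
Greedy by ratio would take 2×cache-warmer + webhook-dispatcher: 31 GB used, total 2552.
The 18 GB tied up in cache-warmer and webhook-dispatcher is better spent on 2×feed-ranker — total rises to 2592 (31 GB).
No other feasible combination exceeds 2592.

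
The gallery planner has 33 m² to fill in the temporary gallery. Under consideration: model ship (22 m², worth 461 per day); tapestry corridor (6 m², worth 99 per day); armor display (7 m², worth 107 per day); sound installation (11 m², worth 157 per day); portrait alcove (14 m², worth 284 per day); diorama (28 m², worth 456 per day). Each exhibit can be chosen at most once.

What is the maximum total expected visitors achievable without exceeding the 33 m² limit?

Filling by ratio: model ship + tapestry corridor for 560, with 5 m² left unused.
Dropping tapestry corridor frees 6 m²; slotting in sound installation (11 m²) lifts the total to 618 at 33 m².
No other feasible combination exceeds 618.

618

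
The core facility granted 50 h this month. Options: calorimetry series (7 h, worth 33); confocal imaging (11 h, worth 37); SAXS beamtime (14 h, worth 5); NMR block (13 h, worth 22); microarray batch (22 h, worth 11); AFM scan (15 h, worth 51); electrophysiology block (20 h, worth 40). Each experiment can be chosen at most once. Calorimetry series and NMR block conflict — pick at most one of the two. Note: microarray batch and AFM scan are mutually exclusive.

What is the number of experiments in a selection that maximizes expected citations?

Optimal total is 128.
For example confocal imaging + AFM scan + electrophysiology block achieves it, using 46 h.
All optima have 3 experiments.

3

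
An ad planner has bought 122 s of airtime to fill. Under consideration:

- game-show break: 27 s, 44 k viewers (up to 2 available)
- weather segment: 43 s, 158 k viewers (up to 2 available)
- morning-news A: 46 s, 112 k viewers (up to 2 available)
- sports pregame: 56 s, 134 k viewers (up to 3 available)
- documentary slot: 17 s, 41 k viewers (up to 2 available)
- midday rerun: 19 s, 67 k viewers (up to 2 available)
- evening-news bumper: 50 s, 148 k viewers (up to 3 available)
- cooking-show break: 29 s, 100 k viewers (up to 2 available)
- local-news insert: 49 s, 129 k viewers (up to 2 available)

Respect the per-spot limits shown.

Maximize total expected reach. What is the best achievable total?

425

By expected reach per s: weather segment 3.67, midday rerun 3.53, cooking-show break 3.45, evening-news bumper 2.96 lead.
Taking the top-ratio spots first gives 2×weather segment + documentary slot + midday rerun for 424 (122 s).
The 60 s tied up in weather segment and documentary slot is better spent on 2×cooking-show break — total rises to 425 (120 s).
No other feasible combination exceeds 425.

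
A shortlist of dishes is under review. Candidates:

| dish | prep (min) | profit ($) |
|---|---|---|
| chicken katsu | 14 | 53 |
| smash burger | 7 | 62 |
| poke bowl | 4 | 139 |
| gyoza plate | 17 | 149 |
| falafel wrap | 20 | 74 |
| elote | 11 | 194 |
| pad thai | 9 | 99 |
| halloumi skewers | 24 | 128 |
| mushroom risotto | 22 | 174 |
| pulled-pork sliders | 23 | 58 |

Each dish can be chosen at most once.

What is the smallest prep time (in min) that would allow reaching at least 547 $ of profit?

41

Need the lightest bundle worth ≥ 547.
Taking poke bowl + gyoza plate + elote + pad thai gives 581 (≥ 547) for 41 min.
Below 41 min the best achievable stays under 547.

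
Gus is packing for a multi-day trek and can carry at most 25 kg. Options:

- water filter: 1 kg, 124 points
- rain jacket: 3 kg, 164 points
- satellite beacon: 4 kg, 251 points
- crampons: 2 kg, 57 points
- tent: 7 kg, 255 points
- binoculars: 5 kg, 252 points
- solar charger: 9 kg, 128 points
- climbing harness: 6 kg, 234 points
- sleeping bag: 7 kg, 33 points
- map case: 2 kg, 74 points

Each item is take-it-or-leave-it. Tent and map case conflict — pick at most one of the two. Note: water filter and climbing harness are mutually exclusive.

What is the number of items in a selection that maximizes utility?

5

The maximum utility within 25 kg is 1156.
For example rain jacket + satellite beacon + tent + binoculars + climbing harness achieves it, using 25 kg.
Every optimal selection uses 5 items.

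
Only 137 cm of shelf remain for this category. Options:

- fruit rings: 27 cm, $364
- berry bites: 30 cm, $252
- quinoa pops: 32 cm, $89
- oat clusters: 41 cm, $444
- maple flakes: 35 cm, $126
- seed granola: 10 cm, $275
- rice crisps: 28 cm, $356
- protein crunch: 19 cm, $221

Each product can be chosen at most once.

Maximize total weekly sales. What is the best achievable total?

1691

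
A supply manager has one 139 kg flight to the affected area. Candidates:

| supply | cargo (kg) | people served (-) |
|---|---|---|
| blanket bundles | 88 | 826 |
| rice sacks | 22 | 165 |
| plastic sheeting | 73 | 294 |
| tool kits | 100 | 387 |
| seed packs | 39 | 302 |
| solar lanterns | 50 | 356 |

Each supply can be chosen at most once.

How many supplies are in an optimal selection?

The maximum people served within 139 kg is 1182.
One optimal bundle: blanket bundles + solar lanterns (138 kg).
All optima have 2 supplies.

2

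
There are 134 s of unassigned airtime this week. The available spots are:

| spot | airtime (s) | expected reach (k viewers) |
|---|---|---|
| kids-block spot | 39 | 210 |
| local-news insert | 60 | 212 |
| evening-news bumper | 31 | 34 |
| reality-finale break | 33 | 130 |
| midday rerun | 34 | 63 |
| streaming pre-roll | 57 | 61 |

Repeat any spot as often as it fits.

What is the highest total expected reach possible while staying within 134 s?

630

3×kids-block spot uses 117 of the 134 s and totals 630.
No other feasible combination exceeds 630.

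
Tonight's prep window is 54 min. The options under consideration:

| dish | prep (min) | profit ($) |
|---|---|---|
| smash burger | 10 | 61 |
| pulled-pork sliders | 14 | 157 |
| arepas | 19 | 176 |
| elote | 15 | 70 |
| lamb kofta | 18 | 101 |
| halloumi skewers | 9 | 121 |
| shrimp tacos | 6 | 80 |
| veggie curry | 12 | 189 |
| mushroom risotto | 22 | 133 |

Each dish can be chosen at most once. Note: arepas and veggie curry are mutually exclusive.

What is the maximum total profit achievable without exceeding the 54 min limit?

608

The ratio ordering already packs tightly: smash burger + pulled-pork sliders + halloumi skewers + shrimp tacos + veggie curry, 51 min, 608.
The closest alternative, pulled-pork sliders + lamb kofta + halloumi skewers + veggie curry, reaches only 568.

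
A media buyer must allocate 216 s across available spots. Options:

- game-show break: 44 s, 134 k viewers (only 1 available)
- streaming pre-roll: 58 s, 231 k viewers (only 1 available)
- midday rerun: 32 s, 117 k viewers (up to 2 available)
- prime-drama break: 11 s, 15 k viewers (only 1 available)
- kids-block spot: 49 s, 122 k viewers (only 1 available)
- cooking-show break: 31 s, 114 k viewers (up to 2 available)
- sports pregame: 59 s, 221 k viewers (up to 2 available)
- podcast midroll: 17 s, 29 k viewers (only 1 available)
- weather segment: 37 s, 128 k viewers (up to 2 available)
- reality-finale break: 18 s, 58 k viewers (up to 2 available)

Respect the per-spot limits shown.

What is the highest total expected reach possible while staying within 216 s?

The ratio heuristic lands on streaming pre-roll + cooking-show break + 2×sports pregame (787) but leaves 9 s idle.
Dropping sports pregame frees 59 s; slotting in cooking-show break + weather segment (68 s) lifts the total to 808 at 216 s.
No other feasible combination exceeds 808.

808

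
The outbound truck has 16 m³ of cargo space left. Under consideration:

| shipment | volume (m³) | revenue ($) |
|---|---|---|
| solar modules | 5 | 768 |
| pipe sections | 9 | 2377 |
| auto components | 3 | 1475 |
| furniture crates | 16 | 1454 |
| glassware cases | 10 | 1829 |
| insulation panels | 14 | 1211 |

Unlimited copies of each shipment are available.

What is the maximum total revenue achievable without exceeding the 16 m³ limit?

7375

Density check — auto components 491.67, pipe sections 264.11, glassware cases 182.90, solar modules 153.60 are the best per m³.
5×auto components uses 15 of the 16 m³ and totals 7375.
The spare 1 m³ is too small for any remaining shipment, and no exchange beats 7375.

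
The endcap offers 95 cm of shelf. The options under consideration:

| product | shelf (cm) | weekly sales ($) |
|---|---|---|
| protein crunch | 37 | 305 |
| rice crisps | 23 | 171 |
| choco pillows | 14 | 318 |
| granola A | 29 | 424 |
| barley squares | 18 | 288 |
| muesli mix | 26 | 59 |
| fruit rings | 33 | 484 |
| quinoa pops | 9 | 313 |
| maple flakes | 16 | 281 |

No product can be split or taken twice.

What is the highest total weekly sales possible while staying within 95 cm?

1684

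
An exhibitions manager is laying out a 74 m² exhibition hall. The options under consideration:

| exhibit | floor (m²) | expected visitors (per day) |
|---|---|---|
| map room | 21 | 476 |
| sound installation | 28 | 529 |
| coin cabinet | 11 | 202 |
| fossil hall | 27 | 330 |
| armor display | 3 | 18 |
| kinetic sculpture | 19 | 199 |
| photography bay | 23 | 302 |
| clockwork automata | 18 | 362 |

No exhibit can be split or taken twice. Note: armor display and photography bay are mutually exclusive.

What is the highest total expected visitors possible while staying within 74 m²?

Best packing: map room + sound installation + armor display + clockwork automata — 70 m², 1385 total.
Runner-up map room + sound installation + clockwork automata tops out at 1367.

1385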